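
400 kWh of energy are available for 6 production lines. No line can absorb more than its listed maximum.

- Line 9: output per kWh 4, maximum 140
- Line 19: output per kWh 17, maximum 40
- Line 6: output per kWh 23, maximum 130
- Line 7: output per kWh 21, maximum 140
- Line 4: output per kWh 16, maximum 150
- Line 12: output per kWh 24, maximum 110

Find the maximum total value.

Rank by output per kWh: Line 12 24 > Line 6 23 > Line 7 21 > Line 19 17 > Line 4 16 > Line 9 4.
Line 12 takes 110 to reach its cap of 110 → 290 left.
Line 6 takes 130 to reach its cap of 130 → 160 left.
Give Line 7 140 to hit its cap of 140 → 20 left.
Only 20 left; Line 19 takes them to reach 20.
Total = 17×20 + 23×130 + 21×140 + 24×110 = 8910.

8910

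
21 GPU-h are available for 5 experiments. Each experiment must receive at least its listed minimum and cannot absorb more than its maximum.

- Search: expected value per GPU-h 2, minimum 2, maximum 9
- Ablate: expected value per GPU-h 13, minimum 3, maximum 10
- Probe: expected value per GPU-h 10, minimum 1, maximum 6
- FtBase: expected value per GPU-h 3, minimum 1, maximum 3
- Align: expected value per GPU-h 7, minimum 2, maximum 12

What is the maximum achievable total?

Meeting every minimum uses 2+3+1+1+2 = 9 GPU-h, leaving 12.
Order the experiments by expected value per GPU-h: Ablate 13 > Probe 10 > Align 7 > FtBase 3 > Search 2.
Ablate takes 7 more to reach its cap of 10 → 5 left.
Give Probe 5 more to hit its cap of 6 → 0 left.
Total = 2×2 + 13×10 + 10×6 + 3×1 + 7×2 = 211.

211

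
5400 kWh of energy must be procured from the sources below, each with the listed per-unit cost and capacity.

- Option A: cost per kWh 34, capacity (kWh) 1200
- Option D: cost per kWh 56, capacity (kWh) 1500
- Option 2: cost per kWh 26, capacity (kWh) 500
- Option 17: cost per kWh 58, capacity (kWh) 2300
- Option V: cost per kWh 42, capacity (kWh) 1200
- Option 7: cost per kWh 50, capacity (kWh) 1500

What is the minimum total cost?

Cheapest first:
Take 500 from Option 2 at 26 → need 4900 more.
Take 1200 from Option A at 34 → need 3700 more.
Option V (42): use full 1200 → 2500 kWh to go.
Option 7 (50): use full 1500 → 1000 kWh to go.
Take 1000 from Option D at 56 to finish.
Option 17: unused.
Cost = 500×26 + 1200×34 + 1200×42 + 1500×50 + 1000×56 = 235200.

235200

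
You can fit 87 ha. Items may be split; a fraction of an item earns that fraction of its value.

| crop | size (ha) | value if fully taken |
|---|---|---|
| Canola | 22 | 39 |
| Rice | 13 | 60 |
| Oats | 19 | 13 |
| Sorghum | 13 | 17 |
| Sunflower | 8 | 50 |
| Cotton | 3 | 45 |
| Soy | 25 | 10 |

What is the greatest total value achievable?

Sort by value density: Cotton 45/3≈15, Sunflower 50/8≈6.25, Rice 60/13≈4.62, Canola 39/22≈1.77, Sorghum 17/13≈1.31, Oats 13/19≈0.684, Soy 10/25≈0.4.
Cotton: take in full, 3 ha for value 45 — 84 left.
All 8 ha of Sunflower fit (value 50) — 76 remain.
Rice: take in full, 13 ha for value 60 — 63 left.
Take all of Canola (22 ha, value 39) — 41 ha left.
Take all of Sorghum (13 ha, value 17) — 28 ha left.
Take all of Oats (19 ha, value 13) — 9 ha left.
9 ha left: a 9/25 share of Soy gives 10×9/25 = 3.6.
Total value = 227.6.

227.6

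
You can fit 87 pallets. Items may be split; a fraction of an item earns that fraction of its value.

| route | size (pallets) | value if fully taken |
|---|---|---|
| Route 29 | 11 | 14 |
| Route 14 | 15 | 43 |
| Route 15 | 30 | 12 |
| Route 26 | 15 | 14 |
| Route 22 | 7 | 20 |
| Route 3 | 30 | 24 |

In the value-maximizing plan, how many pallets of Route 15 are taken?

Sort by value density: Route 14 43/15≈2.87, Route 22 20/7≈2.86, Route 29 14/11≈1.27, Route 26 14/15≈0.933, Route 3 24/30≈0.8, Route 15 12/30≈0.4.
Route 14: take in full, 15 pallets for value 43 → 72 left.
All 7 pallets of Route 22 fit (value 20) → 65 remain.
Route 29: take in full, 11 pallets for value 14 → 54 left.
Route 26: take in full, 15 pallets for value 14 → 39 left.
All 30 pallets of Route 3 fit (value 24) → 9 remain.
9 pallets left: a 9/30 share of Route 15 gives 12×9/30 = 3.6.

9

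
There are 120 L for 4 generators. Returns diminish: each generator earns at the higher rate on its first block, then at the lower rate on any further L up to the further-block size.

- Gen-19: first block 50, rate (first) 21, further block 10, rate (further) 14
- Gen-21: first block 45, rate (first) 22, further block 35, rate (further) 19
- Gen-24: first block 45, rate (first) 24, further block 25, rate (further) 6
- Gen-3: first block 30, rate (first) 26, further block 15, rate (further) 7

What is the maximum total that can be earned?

2850

Treat each block as its own option and order by rate: Gen-3/first 26 > Gen-24/first 24 > Gen-21/first 22 > Gen-19/first 21 > Gen-21/second 19 > Gen-19/second 14 > Gen-3/second 7 > Gen-24/second 6.
Fill Gen-3 first block (30 at 26) → 90 left.
Fill Gen-24 first block (45 at 24) → 45 left.
Gen-21 first at 22: fill all 45 → 0 left.
Total = 26×30 + 24×45 + 22×45 = 2850.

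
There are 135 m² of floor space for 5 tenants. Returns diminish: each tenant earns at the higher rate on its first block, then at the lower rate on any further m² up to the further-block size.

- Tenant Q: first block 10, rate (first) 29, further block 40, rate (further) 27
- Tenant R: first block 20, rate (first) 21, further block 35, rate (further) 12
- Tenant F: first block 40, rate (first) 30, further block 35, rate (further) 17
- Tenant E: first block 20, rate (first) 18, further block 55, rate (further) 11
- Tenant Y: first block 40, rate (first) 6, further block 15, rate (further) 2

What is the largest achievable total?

3435

Rank every tier by rate: Tenant F/T1 30 > Tenant Q/T1 29 > Tenant Q/T2 27 > Tenant R/T1 21 > Tenant E/T1 18 > Tenant F/T2 17 > Tenant R/T2 12 > Tenant E/T2 11 > Tenant Y/T1 6 > Tenant Y/T2 2.
Fill Tenant F T1 block (40 at 30) → 95 left.
Tenant Q T1 at 29: fill all 10 → 85 left.
Tenant Q/T2 (27): +40 → 45 left.
Tenant R/T1 (21): +20 → 25 left.
Tenant E T1 at 18: fill all 20 → 5 left.
Tenant F/T2: +5 of 35 at 17; pool empty.
Total = 30×40 + 29×10 + 27×40 + 21×20 + 18×20 + 17×5 = 3435.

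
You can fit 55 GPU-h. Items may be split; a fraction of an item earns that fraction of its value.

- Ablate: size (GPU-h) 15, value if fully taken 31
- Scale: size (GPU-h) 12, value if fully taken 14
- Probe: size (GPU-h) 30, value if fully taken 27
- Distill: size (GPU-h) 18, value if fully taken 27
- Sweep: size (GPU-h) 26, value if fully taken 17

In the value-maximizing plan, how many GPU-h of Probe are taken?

10

Best value per unit of size first: Ablate 31/15≈2.07, Distill 27/18≈1.5, Scale 14/12≈1.17, Probe 27/30≈0.9, Sweep 17/26≈0.654.
All 15 GPU-h of Ablate fit (value 31) ; 40 remain.
All 18 GPU-h of Distill fit (value 27) ; 22 remain.
All 12 GPU-h of Scale fit (value 14) ; 10 remain.
10 GPU-h left: a 10/30 share of Probe gives 27×10/30 = 9.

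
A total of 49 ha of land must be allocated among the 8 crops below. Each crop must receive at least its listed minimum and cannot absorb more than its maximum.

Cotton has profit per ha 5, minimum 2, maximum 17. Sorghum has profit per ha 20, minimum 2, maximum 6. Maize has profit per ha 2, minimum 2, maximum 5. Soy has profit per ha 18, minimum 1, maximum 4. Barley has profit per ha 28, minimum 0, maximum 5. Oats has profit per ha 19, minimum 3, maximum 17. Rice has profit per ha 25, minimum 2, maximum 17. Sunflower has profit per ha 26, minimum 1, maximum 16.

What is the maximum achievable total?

Meeting every minimum uses 2+2+2+1+0+3+2+1 = 13 ha, leaving 36.
Order the crops by profit per ha: Barley 28 > Sunflower 26 > Rice 25 > Sorghum 20 > Oats 19 > Soy 18 > Cotton 5 > Maize 2.
Give Barley 5 more to hit its cap of 5 → 31 left.
Give Sunflower 15 more to hit its cap of 16 → 16 left.
Give Rice 15 more to hit its cap of 17 → 1 left.
Sorghum has room for 4 more but only 1 remain, so it gets 3.
Total = 5×2 + 20×3 + 2×2 + 18×1 + 28×5 + 19×3 + 25×17 + 26×16 = 1130.

1130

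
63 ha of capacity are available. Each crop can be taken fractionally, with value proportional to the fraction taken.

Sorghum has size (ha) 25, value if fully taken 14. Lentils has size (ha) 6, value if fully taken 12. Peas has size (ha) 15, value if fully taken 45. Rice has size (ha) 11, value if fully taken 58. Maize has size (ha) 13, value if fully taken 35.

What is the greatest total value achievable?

160.08

Sort by value density: Rice 58/11≈5.27, Peas 45/15≈3, Maize 35/13≈2.69, Lentils 12/6≈2, Sorghum 14/25≈0.56.
Rice: take in full, 11 ha for value 58 — 52 left.
Take all of Peas (15 ha, value 45) — 37 ha left.
All 13 ha of Maize fit (value 35) — 24 remain.
Take all of Lentils (6 ha, value 12) — 18 ha left.
18 ha left: a 18/25 share of Sorghum gives 14×18/25 = 10.08.
Total value = 160.08.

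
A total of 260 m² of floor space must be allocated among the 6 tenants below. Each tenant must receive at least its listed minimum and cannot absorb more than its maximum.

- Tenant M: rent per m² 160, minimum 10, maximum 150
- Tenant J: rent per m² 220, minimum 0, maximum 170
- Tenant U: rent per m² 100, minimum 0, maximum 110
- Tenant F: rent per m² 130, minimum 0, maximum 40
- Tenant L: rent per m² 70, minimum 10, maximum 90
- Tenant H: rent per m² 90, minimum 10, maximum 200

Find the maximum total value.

50200

Meeting every minimum uses 10+0+0+0+10+10 = 30 m², leaving 230.
Highest rent per m² first: Tenant J 220 > Tenant M 160 > Tenant F 130 > Tenant U 100 > Tenant H 90 > Tenant L 70.
Tenant J: +170 to 170 (cap) — 60 left.
Only 60 left; Tenant M takes them to reach 70.
Total = 160×70 + 220×170 + 70×10 + 90×10 = 50200.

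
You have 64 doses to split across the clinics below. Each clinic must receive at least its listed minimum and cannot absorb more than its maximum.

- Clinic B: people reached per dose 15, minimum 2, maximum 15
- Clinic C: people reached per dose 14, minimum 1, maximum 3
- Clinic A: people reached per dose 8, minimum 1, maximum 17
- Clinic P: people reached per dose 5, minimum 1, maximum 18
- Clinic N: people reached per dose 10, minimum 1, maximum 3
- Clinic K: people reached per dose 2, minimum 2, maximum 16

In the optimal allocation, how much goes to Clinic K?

8

Meeting every minimum uses 2+1+1+1+1+2 = 8 doses, leaving 56.
Rank by people reached per dose: Clinic B 15 > Clinic C 14 > Clinic N 10 > Clinic A 8 > Clinic P 5 > Clinic K 2.
Clinic B takes 13 more to reach its cap of 15 → 43 left.
Give Clinic C 2 more to hit its cap of 3 → 41 left.
Give Clinic N 2 more to hit its cap of 3 → 39 left.
Clinic A: +16 to 17 (cap) → 23 left.
Clinic P: +17 to 18 (cap) → 6 left.
Only 6 left; Clinic K takes them to reach 8.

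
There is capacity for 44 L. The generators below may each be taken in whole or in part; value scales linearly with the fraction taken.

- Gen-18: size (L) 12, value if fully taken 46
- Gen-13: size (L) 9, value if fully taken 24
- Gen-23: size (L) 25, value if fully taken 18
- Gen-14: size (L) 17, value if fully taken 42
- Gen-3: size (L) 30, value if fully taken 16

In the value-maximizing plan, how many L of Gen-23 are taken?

Sort by value density: Gen-18 46/12≈3.83, Gen-13 24/9≈2.67, Gen-14 42/17≈2.47, Gen-23 18/25≈0.72, Gen-3 16/30≈0.533.
Gen-18: take in full, 12 L for value 46 — 32 left.
All 9 L of Gen-13 fit (value 24) — 23 remain.
All 17 L of Gen-14 fit (value 42) — 6 remain.
Only 6 L remain; take 6/25 of Gen-23 for value 18×6/25 = 4.32.

6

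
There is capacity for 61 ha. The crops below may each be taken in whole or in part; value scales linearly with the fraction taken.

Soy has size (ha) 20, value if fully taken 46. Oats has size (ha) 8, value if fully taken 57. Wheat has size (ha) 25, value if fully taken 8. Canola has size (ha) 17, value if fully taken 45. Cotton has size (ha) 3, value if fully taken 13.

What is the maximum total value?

165.16

Best value per unit of size first: Oats 57/8≈7.12, Cotton 13/3≈4.33, Canola 45/17≈2.65, Soy 46/20≈2.3, Wheat 8/25≈0.32.
All 8 ha of Oats fit (value 57) → 53 remain.
All 3 ha of Cotton fit (value 13) → 50 remain.
All 17 ha of Canola fit (value 45) → 33 remain.
Take all of Soy (20 ha, value 46) → 13 ha left.
13 ha left: a 13/25 share of Wheat gives 8×13/25 = 4.16.
Total value = 165.16.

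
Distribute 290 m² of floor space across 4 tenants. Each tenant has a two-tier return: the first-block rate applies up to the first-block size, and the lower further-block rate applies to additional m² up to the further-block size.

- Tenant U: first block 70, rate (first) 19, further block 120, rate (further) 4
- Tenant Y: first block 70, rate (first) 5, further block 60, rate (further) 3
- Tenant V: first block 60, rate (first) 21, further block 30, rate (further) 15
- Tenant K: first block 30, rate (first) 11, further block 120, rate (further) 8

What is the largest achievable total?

4170

Order all 8 blocks by rate: Tenant V/tier1 21 > Tenant U/tier1 19 > Tenant V/tier2 15 > Tenant K/tier1 11 > Tenant K/tier2 8 > Tenant Y/tier1 5 > Tenant U/tier2 4 > Tenant Y/tier2 3.
Tenant V/tier1 (21): +60 — 230 left.
Fill Tenant U tier1 block (70 at 19) — 160 left.
Tenant V/tier2 (15): +30 — 130 left.
Tenant K/tier1 (11): +30 — 100 left.
Tenant K/tier2: +100 of 120 at 8; pool empty.
Total = 21×60 + 19×70 + 15×30 + 11×30 + 8×100 = 4170.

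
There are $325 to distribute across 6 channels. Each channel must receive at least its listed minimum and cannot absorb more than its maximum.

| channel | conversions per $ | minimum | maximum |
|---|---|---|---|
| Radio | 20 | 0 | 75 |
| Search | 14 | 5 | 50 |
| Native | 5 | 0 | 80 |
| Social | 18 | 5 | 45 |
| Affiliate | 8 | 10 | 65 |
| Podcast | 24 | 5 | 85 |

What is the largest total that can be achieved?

5595

Meeting every minimum uses 0+5+0+5+10+5 = 25 $, leaving 300.
Rank by conversions per $: Podcast 24 > Radio 20 > Social 18 > Search 14 > Affiliate 8 > Native 5.
Podcast: +80 to 85 (cap) ; 220 left.
Radio takes 75 more to reach its cap of 75 ; 145 left.
Give Social 40 more to hit its cap of 45 ; 105 left.
Give Search 45 more to hit its cap of 50 ; 60 left.
Affiliate takes 55 more to reach its cap of 65 ; 5 left.
Native: +5 (room for 80) → 5. Pool exhausted.
Total = 20×75 + 14×50 + 5×5 + 18×45 + 8×65 + 24×85 = 5595.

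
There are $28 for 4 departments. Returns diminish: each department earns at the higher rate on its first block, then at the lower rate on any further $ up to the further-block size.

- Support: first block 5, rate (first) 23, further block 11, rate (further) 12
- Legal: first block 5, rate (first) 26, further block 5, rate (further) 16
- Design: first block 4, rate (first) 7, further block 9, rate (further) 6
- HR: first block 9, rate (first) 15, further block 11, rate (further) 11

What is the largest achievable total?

508

Order all 8 blocks by rate: Legal/T1 26 > Support/T1 23 > Legal/T2 16 > HR/T1 15 > Support/T2 12 > HR/T2 11 > Design/T1 7 > Design/T2 6.
Legal/T1 (26): +5 — 23 left.
Fill Support T1 block (5 at 23) — 18 left.
Fill Legal T2 block (5 at 16) — 13 left.
Fill HR T1 block (9 at 15) — 4 left.
Support T2 at 12: only 4 left, fill 4.
Total = 26×5 + 23×5 + 16×5 + 15×9 + 12×4 = 508.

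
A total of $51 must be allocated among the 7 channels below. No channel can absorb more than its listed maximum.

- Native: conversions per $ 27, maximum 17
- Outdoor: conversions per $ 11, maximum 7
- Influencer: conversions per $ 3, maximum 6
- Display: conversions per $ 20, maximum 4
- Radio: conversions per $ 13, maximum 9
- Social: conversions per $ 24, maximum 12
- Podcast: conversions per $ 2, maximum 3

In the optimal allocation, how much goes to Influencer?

Rank by conversions per $: Native 27 > Social 24 > Display 20 > Radio 13 > Outdoor 11 > Influencer 3 > Podcast 2.
Native: +17 to 17 (cap) → 34 left.
Social: +12 to 12 (cap) → 22 left.
Display: +4 to 4 (cap) → 18 left.
Radio takes 9 to reach its cap of 9 → 9 left.
Outdoor: +7 to 7 (cap) → 2 left.
Influencer: +2 (room for 6) → 2. Pool exhausted.

2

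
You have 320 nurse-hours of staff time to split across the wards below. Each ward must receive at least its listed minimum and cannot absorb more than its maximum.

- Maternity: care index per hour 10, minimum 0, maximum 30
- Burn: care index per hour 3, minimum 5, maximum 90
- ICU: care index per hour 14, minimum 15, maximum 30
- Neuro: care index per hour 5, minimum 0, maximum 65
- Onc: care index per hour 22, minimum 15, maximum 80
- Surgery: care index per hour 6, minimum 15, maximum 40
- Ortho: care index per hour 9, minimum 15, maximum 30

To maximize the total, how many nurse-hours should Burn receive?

Meeting every minimum uses 0+5+15+0+15+15+15 = 65 nurse-hours, leaving 255.
Rank by care index per hour: Onc 22 > ICU 14 > Maternity 10 > Ortho 9 > Surgery 6 > Neuro 5 > Burn 3.
Give Onc 65 more to hit its cap of 80 ; 190 left.
ICU takes 15 more to reach its cap of 30 ; 175 left.
Give Maternity 30 more to hit its cap of 30 ; 145 left.
Ortho: +15 to 30 (cap) ; 130 left.
Give Surgery 25 more to hit its cap of 40 ; 105 left.
Neuro: +65 to 65 (cap) ; 40 left.
Only 40 left; Burn takes them to reach 45.

45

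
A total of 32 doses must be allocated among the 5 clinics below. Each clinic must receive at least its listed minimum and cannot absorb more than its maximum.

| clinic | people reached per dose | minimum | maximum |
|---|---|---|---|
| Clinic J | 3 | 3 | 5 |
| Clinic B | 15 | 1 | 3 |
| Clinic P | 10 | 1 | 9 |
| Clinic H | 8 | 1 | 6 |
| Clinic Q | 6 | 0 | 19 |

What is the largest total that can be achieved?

Meeting every minimum uses 3+1+1+1+0 = 6 doses, leaving 26.
Highest people reached per dose first: Clinic B 15 > Clinic P 10 > Clinic H 8 > Clinic Q 6 > Clinic J 3.
Give Clinic B 2 more to hit its cap of 3 ; 24 left.
Clinic P: +8 to 9 (cap) ; 16 left.
Give Clinic H 5 more to hit its cap of 6 ; 11 left.
Clinic Q: +11 (room for 19) → 11. Pool exhausted.
Total = 3×3 + 15×3 + 10×9 + 8×6 + 6×11 = 258.

258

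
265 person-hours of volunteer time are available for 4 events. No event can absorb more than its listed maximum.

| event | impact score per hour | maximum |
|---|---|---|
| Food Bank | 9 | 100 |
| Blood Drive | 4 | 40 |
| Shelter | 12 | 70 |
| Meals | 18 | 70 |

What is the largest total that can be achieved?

3100

Order the events by impact score per hour: Meals 18 > Shelter 12 > Food Bank 9 > Blood Drive 4.
Meals takes 70 to reach its cap of 70 — 195 left.
Give Shelter 70 to hit its cap of 70 — 125 left.
Give Food Bank 100 to hit its cap of 100 — 25 left.
Blood Drive has room for 40 but only 25 remain, so it gets 25.
Total = 9×100 + 4×25 + 12×70 + 18×70 = 3100.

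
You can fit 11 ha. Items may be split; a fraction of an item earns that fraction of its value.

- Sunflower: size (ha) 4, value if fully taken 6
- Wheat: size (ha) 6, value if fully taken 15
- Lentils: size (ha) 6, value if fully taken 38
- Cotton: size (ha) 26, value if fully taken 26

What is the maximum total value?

Sort by value density: Lentils 38/6≈6.33, Wheat 15/6≈2.5, Sunflower 6/4≈1.5, Cotton 26/26≈1.
Take all of Lentils (6 ha, value 38) ; 5 ha left.
Only 5 ha remain; take 5/6 of Wheat for value 15×5/6 = 12.5.
Total value = 50.5.

50.5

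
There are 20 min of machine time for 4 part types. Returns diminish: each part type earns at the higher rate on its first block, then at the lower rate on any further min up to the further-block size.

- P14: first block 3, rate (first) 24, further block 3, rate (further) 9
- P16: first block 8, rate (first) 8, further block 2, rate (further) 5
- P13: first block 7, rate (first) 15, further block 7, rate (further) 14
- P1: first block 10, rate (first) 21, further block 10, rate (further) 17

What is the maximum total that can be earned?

401

Rank every tier by rate: P14/first 24 > P1/first 21 > P1/second 17 > P13/first 15 > P13/second 14 > P14/second 9 > P16/first 8 > P16/second 5.
Fill P14 first block (3 at 24) → 17 left.
P1/first (21): +10 → 7 left.
7 remain; put them into P1 second at 17.
Total = 24×3 + 21×10 + 17×7 = 401.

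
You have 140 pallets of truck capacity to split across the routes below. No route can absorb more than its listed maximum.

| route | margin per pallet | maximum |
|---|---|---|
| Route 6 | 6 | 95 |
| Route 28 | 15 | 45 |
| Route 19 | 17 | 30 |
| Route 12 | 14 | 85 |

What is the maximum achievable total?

2095

Highest margin per pallet first: Route 19 17 > Route 28 15 > Route 12 14 > Route 6 6.
Route 19: +30 to 30 (cap) → 110 left.
Route 28 takes 45 to reach its cap of 45 → 65 left.
Route 12 has room for 85 but only 65 remain, so it gets 65.
Total = 15×45 + 17×30 + 14×65 = 2095.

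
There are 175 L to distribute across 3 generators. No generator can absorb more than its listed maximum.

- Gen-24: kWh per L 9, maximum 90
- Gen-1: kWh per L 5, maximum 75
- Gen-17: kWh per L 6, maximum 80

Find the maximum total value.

1315

Order the generators by kWh per L: Gen-24 9 > Gen-17 6 > Gen-1 5.
Give Gen-24 90 to hit its cap of 90 — 85 left.
Give Gen-17 80 to hit its cap of 80 — 5 left.
Gen-1: +5 (room for 75) → 5. Pool exhausted.
Total = 9×90 + 5×5 + 6×80 = 1315.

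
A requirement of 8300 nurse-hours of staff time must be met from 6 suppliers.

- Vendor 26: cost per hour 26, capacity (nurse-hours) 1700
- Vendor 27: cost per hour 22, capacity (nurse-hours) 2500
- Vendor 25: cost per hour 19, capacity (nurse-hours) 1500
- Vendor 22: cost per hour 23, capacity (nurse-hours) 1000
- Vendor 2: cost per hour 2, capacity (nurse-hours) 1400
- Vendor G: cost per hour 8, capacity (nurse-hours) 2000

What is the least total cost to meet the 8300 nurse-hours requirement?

Fill from the cheapest supplier first.
Vendor 2 (2): use full 1400 ; 6900 nurse-hours to go.
Vendor G (8): use full 2000 ; 4900 nurse-hours to go.
Vendor 25 (19): use full 1500 ; 3400 nurse-hours to go.
Vendor 27 at 22: take all 2500 nurse-hours ; 900 still needed.
Vendor 22 (23): take the remaining 900 ; done.
Vendor 26: unused.
Cost = 1400×2 + 2000×8 + 1500×19 + 2500×22 + 900×23 = 123000.

123000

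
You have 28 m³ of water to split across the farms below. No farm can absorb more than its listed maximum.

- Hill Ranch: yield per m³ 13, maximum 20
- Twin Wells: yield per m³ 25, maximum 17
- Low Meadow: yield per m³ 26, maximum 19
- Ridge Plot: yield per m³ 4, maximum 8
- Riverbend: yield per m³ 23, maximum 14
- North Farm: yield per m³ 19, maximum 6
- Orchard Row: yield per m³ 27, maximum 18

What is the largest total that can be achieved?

Rank by yield per m³: Orchard Row 27 > Low Meadow 26 > Twin Wells 25 > Riverbend 23 > North Farm 19 > Hill Ranch 13 > Ridge Plot 4.
Orchard Row: +18 to 18 (cap) ; 10 left.
Low Meadow has room for 19 but only 10 remain, so it gets 10.
Total = 26×10 + 27×18 = 746.

746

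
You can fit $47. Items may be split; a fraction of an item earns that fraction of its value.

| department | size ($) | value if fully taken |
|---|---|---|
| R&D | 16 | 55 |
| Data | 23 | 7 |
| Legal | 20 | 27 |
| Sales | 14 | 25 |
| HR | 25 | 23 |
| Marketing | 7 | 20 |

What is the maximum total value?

Sort by value density: R&D 55/16≈3.44, Marketing 20/7≈2.86, Sales 25/14≈1.79, Legal 27/20≈1.35, HR 23/25≈0.92, Data 7/23≈0.304.
R&D: take in full, 16 $ for value 55 ; 31 left.
All 7 $ of Marketing fit (value 20) ; 24 remain.
Sales: take in full, 14 $ for value 25 ; 10 left.
10 $ left: a 10/20 share of Legal gives 27×10/20 = 13.5.
Total value = 113.5.

113.5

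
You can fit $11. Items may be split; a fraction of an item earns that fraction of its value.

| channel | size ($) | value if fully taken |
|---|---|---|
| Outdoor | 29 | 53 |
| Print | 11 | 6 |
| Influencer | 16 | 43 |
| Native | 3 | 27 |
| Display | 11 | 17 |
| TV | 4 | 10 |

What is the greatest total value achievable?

48.5

Rank by value-to-size ratio: Native 27/3≈9, Influencer 43/16≈2.69, TV 10/4≈2.5, Outdoor 53/29≈1.83, Display 17/11≈1.55, Print 6/11≈0.545.
Take all of Native (3 $, value 27) — 8 $ left.
Only 8 $ remain; take 8/16 of Influencer for value 43×8/16 = 21.5.
Total value = 48.5.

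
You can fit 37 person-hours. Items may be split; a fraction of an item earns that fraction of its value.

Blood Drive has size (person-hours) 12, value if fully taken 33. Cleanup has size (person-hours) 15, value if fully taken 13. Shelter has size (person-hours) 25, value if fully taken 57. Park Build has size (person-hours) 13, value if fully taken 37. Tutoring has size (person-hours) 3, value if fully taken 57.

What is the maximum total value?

Sort by value density: Tutoring 57/3≈19, Park Build 37/13≈2.85, Blood Drive 33/12≈2.75, Shelter 57/25≈2.28, Cleanup 13/15≈0.867.
Take all of Tutoring (3 person-hours, value 57) → 34 person-hours left.
Take all of Park Build (13 person-hours, value 37) → 21 person-hours left.
Take all of Blood Drive (12 person-hours, value 33) → 9 person-hours left.
9 person-hours left: a 9/25 share of Shelter gives 57×9/25 = 20.52.
Total value = 147.52.

147.52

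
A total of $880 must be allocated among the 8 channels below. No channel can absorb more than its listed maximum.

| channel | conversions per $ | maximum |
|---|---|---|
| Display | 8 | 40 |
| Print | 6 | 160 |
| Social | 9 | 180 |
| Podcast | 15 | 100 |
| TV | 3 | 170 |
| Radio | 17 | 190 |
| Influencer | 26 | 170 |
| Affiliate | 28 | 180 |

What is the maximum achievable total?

16250

Highest conversions per $ first: Affiliate 28 > Influencer 26 > Radio 17 > Podcast 15 > Social 9 > Display 8 > Print 6 > TV 3.
Affiliate: +180 to 180 (cap) — 700 left.
Influencer takes 170 to reach its cap of 170 — 530 left.
Radio: +190 to 190 (cap) — 340 left.
Podcast takes 100 to reach its cap of 100 — 240 left.
Social takes 180 to reach its cap of 180 — 60 left.
Display takes 40 to reach its cap of 40 — 20 left.
Print has room for 160 but only 20 remain, so it gets 20.
Total = 8×40 + 6×20 + 9×180 + 15×100 + 17×190 + 26×170 + 28×180 = 16250.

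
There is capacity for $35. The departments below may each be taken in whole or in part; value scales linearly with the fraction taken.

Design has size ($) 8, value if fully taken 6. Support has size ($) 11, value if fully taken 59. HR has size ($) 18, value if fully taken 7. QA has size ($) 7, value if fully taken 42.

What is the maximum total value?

Rank by value-to-size ratio: QA 42/7≈6, Support 59/11≈5.36, Design 6/8≈0.75, HR 7/18≈0.389.
QA: take in full, 7 $ for value 42 — 28 left.
All 11 $ of Support fit (value 59) — 17 remain.
Take all of Design (8 $, value 6) — 9 $ left.
Only 9 $ remain; take 9/18 of HR for value 7×9/18 = 3.5.
Total value = 110.5.

110.5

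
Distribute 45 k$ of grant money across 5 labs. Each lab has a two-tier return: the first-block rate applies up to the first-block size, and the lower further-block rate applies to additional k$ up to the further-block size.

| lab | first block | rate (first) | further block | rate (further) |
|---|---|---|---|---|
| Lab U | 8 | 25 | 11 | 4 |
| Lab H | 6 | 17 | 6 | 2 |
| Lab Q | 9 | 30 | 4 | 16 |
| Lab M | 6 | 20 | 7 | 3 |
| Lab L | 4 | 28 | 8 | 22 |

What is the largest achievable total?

1044

Treat each block as its own option and order by rate: Lab Q/T1 30 > Lab L/T1 28 > Lab U/T1 25 > Lab L/T2 22 > Lab M/T1 20 > Lab H/T1 17 > Lab Q/T2 16 > Lab U/T2 4 > Lab M/T2 3 > Lab H/T2 2.
Lab Q/T1 (30): +9 → 36 left.
Lab L/T1 (28): +4 → 32 left.
Lab U/T1 (25): +8 → 24 left.
Fill Lab L T2 block (8 at 22) → 16 left.
Lab M T1 at 20: fill all 6 → 10 left.
Lab H/T1 (17): +6 → 4 left.
Lab Q T2 at 16: fill all 4 → 0 left.
Total = 30×9 + 28×4 + 25×8 + 22×8 + 20×6 + 17×6 + 16×4 = 1044.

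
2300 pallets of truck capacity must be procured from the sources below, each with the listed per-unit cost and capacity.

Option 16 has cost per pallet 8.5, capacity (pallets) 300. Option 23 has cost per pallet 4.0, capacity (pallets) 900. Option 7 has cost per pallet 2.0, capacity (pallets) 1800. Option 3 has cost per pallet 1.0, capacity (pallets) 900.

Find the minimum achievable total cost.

3700

Cheapest first:
Take 900 from Option 3 at 1.0 → need 1400 more.
Option 7 at 2.0: take 1400 of its 1800 → requirement met.
Option 23, Option 16: unused.
Cost = 900×1.0 + 1400×2.0 = 3700.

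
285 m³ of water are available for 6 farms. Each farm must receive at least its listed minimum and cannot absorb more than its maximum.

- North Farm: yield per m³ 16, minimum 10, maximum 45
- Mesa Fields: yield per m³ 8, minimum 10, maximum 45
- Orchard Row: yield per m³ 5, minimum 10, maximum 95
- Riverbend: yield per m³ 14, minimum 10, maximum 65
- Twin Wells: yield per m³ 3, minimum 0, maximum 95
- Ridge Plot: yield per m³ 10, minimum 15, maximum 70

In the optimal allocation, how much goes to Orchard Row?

Meeting every minimum uses 10+10+10+10+0+15 = 55 m³, leaving 230.
Order the farms by yield per m³: North Farm 16 > Riverbend 14 > Ridge Plot 10 > Mesa Fields 8 > Orchard Row 5 > Twin Wells 3.
North Farm takes 35 more to reach its cap of 45 → 195 left.
Riverbend: +55 to 65 (cap) → 140 left.
Ridge Plot: +55 to 70 (cap) → 85 left.
Mesa Fields takes 35 more to reach its cap of 45 → 50 left.
Orchard Row has room for 85 more but only 50 remain, so it gets 60.

60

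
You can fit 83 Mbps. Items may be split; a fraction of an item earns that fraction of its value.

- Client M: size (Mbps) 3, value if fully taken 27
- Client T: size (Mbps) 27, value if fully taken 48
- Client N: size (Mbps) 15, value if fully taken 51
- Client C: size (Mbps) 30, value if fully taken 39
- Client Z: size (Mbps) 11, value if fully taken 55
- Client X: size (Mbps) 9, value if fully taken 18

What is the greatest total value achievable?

Sort by value density: Client M 27/3≈9, Client Z 55/11≈5, Client N 51/15≈3.4, Client X 18/9≈2, Client T 48/27≈1.78, Client C 39/30≈1.3.
Client M: take in full, 3 Mbps for value 27 → 80 left.
Take all of Client Z (11 Mbps, value 55) → 69 Mbps left.
Client N: take in full, 15 Mbps for value 51 → 54 left.
Take all of Client X (9 Mbps, value 18) → 45 Mbps left.
Client T: take in full, 27 Mbps for value 48 → 18 left.
18 Mbps left: a 18/30 share of Client C gives 39×18/30 = 23.4.
Total value = 222.4.

222.4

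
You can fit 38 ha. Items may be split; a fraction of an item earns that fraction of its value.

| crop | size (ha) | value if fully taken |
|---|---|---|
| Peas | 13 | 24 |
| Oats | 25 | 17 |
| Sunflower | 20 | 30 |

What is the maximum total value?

Sort by value density: Peas 24/13≈1.85, Sunflower 30/20≈1.5, Oats 17/25≈0.68.
Take all of Peas (13 ha, value 24) ; 25 ha left.
All 20 ha of Sunflower fit (value 30) ; 5 remain.
5 ha left: a 5/25 share of Oats gives 17×5/25 = 3.4.
Total value = 57.4.

57.4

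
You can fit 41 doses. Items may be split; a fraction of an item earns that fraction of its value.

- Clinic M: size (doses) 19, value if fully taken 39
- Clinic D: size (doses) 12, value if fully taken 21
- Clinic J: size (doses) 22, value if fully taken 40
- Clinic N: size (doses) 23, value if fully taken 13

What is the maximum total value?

Rank by value-to-size ratio: Clinic M 39/19≈2.05, Clinic J 40/22≈1.82, Clinic D 21/12≈1.75, Clinic N 13/23≈0.565.
All 19 doses of Clinic M fit (value 39) — 22 remain.
Take all of Clinic J (22 doses, value 40) — 0 doses left.
Total value = 79.

79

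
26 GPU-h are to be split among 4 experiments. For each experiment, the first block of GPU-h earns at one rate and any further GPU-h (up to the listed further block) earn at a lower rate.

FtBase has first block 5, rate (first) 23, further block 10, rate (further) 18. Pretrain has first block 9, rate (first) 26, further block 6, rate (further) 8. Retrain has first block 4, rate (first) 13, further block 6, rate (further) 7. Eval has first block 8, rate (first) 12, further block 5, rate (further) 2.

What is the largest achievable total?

Order all 8 blocks by rate: Pretrain/first 26 > FtBase/first 23 > FtBase/second 18 > Retrain/first 13 > Eval/first 12 > Pretrain/second 8 > Retrain/second 7 > Eval/second 2.
Pretrain first at 26: fill all 9 — 17 left.
FtBase first at 23: fill all 5 — 12 left.
Fill FtBase second block (10 at 18) — 2 left.
2 remain; put them into Retrain first at 13.
Total = 26×9 + 23×5 + 18×10 + 13×2 = 555.

555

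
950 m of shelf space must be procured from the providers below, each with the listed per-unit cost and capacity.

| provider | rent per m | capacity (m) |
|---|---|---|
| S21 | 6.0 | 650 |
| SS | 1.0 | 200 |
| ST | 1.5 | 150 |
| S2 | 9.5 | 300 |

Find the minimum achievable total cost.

Cheapest first:
SS at 1.0: take all 200 m → 750 still needed.
Take 150 from ST at 1.5 → need 600 more.
S21 at 6.0: take 600 of its 650 → requirement met.
S2: unused.
Cost = 200×1.0 + 150×1.5 + 600×6.0 = 4025.

4025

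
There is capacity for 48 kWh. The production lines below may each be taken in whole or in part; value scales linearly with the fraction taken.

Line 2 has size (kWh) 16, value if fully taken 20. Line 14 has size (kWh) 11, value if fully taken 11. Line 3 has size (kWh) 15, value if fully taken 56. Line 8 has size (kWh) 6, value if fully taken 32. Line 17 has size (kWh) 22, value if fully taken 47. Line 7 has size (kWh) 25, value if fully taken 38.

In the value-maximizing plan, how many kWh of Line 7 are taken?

5

Best value per unit of size first: Line 8 32/6≈5.33, Line 3 56/15≈3.73, Line 17 47/22≈2.14, Line 7 38/25≈1.52, Line 2 20/16≈1.25, Line 14 11/11≈1.
Line 8: take in full, 6 kWh for value 32 — 42 left.
Take all of Line 3 (15 kWh, value 56) — 27 kWh left.
Line 17: take in full, 22 kWh for value 47 — 5 left.
Fill the last 5 kWh with part of Line 7: 5/25 of it earns 7.6.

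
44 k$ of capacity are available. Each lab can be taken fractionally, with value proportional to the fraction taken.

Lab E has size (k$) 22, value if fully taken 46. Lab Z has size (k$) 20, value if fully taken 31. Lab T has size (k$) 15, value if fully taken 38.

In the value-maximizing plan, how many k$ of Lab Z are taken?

Rank by value-to-size ratio: Lab T 38/15≈2.53, Lab E 46/22≈2.09, Lab Z 31/20≈1.55.
All 15 k$ of Lab T fit (value 38) → 29 remain.
Take all of Lab E (22 k$, value 46) → 7 k$ left.
Fill the last 7 k$ with part of Lab Z: 7/20 of it earns 10.85.

7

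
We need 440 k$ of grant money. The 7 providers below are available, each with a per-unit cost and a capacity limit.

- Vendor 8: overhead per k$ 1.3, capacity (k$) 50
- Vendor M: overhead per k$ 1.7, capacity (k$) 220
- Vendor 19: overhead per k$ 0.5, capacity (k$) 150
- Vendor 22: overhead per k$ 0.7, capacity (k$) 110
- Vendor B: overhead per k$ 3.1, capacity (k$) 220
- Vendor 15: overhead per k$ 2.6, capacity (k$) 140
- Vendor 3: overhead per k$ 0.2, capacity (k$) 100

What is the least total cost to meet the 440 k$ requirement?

288

Use providers in increasing cost order.
Vendor 3 (0.2): use full 100 — 340 k$ to go.
Vendor 19 at 0.5: take all 150 k$ — 190 still needed.
Take 110 from Vendor 22 at 0.7 — need 80 more.
Vendor 8 (1.3): use full 50 — 30 k$ to go.
Vendor M at 1.7: take 30 of its 220 — requirement met.
Vendor 15, Vendor B: unused.
Cost = 100×0.2 + 150×0.5 + 110×0.7 + 50×1.3 + 30×1.7 = 288.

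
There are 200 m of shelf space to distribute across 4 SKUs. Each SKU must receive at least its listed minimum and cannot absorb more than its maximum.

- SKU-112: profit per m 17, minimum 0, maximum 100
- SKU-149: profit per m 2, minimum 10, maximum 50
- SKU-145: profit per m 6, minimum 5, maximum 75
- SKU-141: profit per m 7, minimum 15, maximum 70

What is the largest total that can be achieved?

2330

Meeting every minimum uses 0+10+5+15 = 30 m, leaving 170.
Order the SKUs by profit per m: SKU-112 17 > SKU-141 7 > SKU-145 6 > SKU-149 2.
Give SKU-112 100 more to hit its cap of 100 → 70 left.
SKU-141: +55 to 70 (cap) → 15 left.
Only 15 left; SKU-145 takes them to reach 20.
Total = 17×100 + 2×10 + 6×20 + 7×70 = 2330.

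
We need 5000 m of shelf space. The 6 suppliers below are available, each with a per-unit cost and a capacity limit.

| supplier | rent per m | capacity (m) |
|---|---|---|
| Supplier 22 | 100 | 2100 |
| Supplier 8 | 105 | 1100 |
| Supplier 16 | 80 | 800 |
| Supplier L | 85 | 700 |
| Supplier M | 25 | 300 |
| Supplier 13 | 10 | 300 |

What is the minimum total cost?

Fill from the cheapest supplier first.
Take 300 from Supplier 13 at 10 ; need 4700 more.
Take 300 from Supplier M at 25 ; need 4400 more.
Supplier 16 (80): use full 800 ; 3600 m to go.
Supplier L (85): use full 700 ; 2900 m to go.
Supplier 22 (100): use full 2100 ; 800 m to go.
Supplier 8 at 105: take 800 of its 1100 ; requirement met.
Cost = 300×10 + 300×25 + 800×80 + 700×85 + 2100×100 + 800×105 = 428000.

428000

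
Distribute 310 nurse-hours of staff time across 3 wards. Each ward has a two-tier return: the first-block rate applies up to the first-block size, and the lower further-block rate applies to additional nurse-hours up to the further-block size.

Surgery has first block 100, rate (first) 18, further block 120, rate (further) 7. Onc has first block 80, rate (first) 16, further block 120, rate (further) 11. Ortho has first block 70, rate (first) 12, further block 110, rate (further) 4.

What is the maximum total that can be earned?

4580

Order all 6 blocks by rate: Surgery/first 18 > Onc/first 16 > Ortho/first 12 > Onc/second 11 > Surgery/second 7 > Ortho/second 4.
Surgery/first (18): +100 ; 210 left.
Onc/first (16): +80 ; 130 left.
Ortho first at 12: fill all 70 ; 60 left.
60 remain; put them into Onc second at 11.
Total = 18×100 + 16×80 + 12×70 + 11×60 = 4580.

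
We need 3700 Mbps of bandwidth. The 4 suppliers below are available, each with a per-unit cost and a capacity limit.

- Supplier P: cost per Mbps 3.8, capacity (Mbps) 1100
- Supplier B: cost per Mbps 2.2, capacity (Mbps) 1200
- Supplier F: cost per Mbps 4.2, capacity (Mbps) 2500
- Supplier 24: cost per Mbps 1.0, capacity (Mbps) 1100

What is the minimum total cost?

Cheapest first:
Take 1100 from Supplier 24 at 1.0 — need 2600 more.
Supplier B (2.2): use full 1200 — 1400 Mbps to go.
Supplier P (3.8): use full 1100 — 300 Mbps to go.
Take 300 from Supplier F at 4.2 to finish.
Cost = 1100×1.0 + 1200×2.2 + 1100×3.8 + 300×4.2 = 9180.

9180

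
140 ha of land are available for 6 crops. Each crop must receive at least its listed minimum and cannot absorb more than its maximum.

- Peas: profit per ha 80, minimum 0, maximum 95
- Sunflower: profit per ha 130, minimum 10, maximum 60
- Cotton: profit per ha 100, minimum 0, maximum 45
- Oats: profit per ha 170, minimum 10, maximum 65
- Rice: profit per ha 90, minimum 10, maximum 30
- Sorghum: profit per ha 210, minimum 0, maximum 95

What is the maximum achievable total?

26400

Meeting every minimum uses 0+10+0+10+10+0 = 30 ha, leaving 110.
Order the crops by profit per ha: Sorghum 210 > Oats 170 > Sunflower 130 > Cotton 100 > Rice 90 > Peas 80.
Give Sorghum 95 more to hit its cap of 95 → 15 left.
Oats: +15 (room for 55) → 25. Pool exhausted.
Total = 130×10 + 170×25 + 90×10 + 210×95 = 26400.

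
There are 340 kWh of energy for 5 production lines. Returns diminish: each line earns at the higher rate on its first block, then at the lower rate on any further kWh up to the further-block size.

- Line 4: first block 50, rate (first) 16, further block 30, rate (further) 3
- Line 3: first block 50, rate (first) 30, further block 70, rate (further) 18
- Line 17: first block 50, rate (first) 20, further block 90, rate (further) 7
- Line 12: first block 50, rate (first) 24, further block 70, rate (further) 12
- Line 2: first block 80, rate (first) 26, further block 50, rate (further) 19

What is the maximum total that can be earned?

7810

Rank every tier by rate: Line 3/T1 30 > Line 2/T1 26 > Line 12/T1 24 > Line 17/T1 20 > Line 2/T2 19 > Line 3/T2 18 > Line 4/T1 16 > Line 12/T2 12 > Line 17/T2 7 > Line 4/T2 3.
Fill Line 3 T1 block (50 at 30) → 290 left.
Fill Line 2 T1 block (80 at 26) → 210 left.
Line 12 T1 at 24: fill all 50 → 160 left.
Fill Line 17 T1 block (50 at 20) → 110 left.
Line 2 T2 at 19: fill all 50 → 60 left.
Line 3/T2: +60 of 70 at 18; pool empty.
Total = 30×50 + 26×80 + 24×50 + 20×50 + 19×50 + 18×60 = 7810.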